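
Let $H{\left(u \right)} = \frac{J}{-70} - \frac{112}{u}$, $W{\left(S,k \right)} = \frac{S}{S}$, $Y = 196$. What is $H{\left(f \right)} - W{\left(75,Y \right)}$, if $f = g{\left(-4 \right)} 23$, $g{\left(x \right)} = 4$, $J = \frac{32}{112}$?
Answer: $- \frac{12518}{5635} \approx -2.2215$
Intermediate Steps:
$J = \frac{2}{7}$ ($J = 32 \cdot \frac{1}{112} = \frac{2}{7} \approx 0.28571$)
$W{\left(S,k \right)} = 1$
$f = 92$ ($f = 4 \cdot 23 = 92$)
$H{\left(u \right)} = - \frac{1}{245} - \frac{112}{u}$ ($H{\left(u \right)} = \frac{2}{7 \left(-70\right)} - \frac{112}{u} = \frac{2}{7} \left(- \frac{1}{70}\right) - \frac{112}{u} = - \frac{1}{245} - \frac{112}{u}$)
$H{\left(f \right)} - W{\left(75,Y \right)} = \frac{-27440 - 92}{245 \cdot 92} - 1 = \frac{1}{245} \cdot \frac{1}{92} \left(-27440 - 92\right) - 1 = \frac{1}{245} \cdot \frac{1}{92} \left(-27532\right) - 1 = - \frac{6883}{5635} - 1 = - \frac{12518}{5635}$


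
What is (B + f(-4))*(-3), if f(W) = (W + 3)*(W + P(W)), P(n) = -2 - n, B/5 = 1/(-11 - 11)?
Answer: -117/22 ≈ -5.3182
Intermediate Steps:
B = -5/22 (B = 5/(-11 - 11) = 5/(-22) = 5*(-1/22) = -5/22 ≈ -0.22727)
f(W) = -6 - 2*W (f(W) = (W + 3)*(W + (-2 - W)) = (3 + W)*(-2) = -6 - 2*W)
(B + f(-4))*(-3) = (-5/22 + (-6 - 2*(-4)))*(-3) = (-5/22 + (-6 + 8))*(-3) = (-5/22 + 2)*(-3) = (39/22)*(-3) = -117/22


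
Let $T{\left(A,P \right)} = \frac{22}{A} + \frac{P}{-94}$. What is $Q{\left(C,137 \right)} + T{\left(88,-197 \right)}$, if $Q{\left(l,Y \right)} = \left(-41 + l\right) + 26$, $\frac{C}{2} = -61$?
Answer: $- \frac{25315}{188} \approx -134.65$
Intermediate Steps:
$C = -122$ ($C = 2 \left(-61\right) = -122$)
$Q{\left(l,Y \right)} = -15 + l$
$T{\left(A,P \right)} = \frac{22}{A} - \frac{P}{94}$ ($T{\left(A,P \right)} = \frac{22}{A} + P \left(- \frac{1}{94}\right) = \frac{22}{A} - \frac{P}{94}$)
$Q{\left(C,137 \right)} + T{\left(88,-197 \right)} = \left(-15 - 122\right) + \left(\frac{22}{88} - - \frac{197}{94}\right) = -137 + \left(22 \cdot \frac{1}{88} + \frac{197}{94}\right) = -137 + \left(\frac{1}{4} + \frac{197}{94}\right) = -137 + \frac{441}{188} = - \frac{25315}{188}$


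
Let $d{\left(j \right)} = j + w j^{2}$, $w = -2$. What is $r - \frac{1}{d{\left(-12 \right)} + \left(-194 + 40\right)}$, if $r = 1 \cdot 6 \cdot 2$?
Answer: $\frac{5449}{454} \approx 12.002$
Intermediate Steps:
$r = 12$ ($r = 6 \cdot 2 = 12$)
$d{\left(j \right)} = j - 2 j^{2}$
$r - \frac{1}{d{\left(-12 \right)} + \left(-194 + 40\right)} = 12 - \frac{1}{- 12 \left(1 - -24\right) + \left(-194 + 40\right)} = 12 - \frac{1}{- 12 \left(1 + 24\right) - 154} = 12 - \frac{1}{\left(-12\right) 25 - 154} = 12 - \frac{1}{-300 - 154} = 12 - \frac{1}{-454} = 12 - - \frac{1}{454} = 12 + \frac{1}{454} = \frac{5449}{454}$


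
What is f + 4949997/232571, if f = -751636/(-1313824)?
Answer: 1669558398671/76389340376 ≈ 21.856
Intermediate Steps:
f = 187909/328456 (f = -751636*(-1/1313824) = 187909/328456 ≈ 0.57210)
f + 4949997/232571 = 187909/328456 + 4949997/232571 = 1669558398671/76389340376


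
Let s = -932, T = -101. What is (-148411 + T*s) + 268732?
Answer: 214453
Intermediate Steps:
(-148411 + T*s) + 268732 = (-148411 - 101*(-932)) + 268732 = (-148411 + 94132) + 268732 = -54279 + 268732 = 214453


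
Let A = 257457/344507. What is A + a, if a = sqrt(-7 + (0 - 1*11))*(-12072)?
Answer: 257457/344507 - 36216*I*sqrt(2) ≈ 0.74732 - 51217.0*I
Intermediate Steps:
A = 257457/344507 (A = 257457*(1/344507) = 257457/344507 ≈ 0.74732)
a = -36216*I*sqrt(2) (a = sqrt(-7 + (0 - 11))*(-12072) = sqrt(-7 - 11)*(-12072) = sqrt(-18)*(-12072) = (3*I*sqrt(2))*(-12072) = -36216*I*sqrt(2) ≈ -51217.0*I)
A + a = 257457/344507 - 36216*I*sqrt(2)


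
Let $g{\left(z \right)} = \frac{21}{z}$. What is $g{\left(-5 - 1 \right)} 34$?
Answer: $-119$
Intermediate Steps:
$g{\left(-5 - 1 \right)} 34 = \frac{21}{-5 - 1} \cdot 34 = \frac{21}{-6} \cdot 34 = 21 \left(- \frac{1}{6}\right) 34 = \left(- \frac{7}{2}\right) 34 = -119$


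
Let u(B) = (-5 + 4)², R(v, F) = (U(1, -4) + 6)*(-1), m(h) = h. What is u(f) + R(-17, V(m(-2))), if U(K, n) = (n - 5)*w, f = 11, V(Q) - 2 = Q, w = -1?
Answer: -14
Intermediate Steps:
V(Q) = 2 + Q
U(K, n) = 5 - n (U(K, n) = (n - 5)*(-1) = (-5 + n)*(-1) = 5 - n)
R(v, F) = -15 (R(v, F) = ((5 - 1*(-4)) + 6)*(-1) = ((5 + 4) + 6)*(-1) = (9 + 6)*(-1) = 15*(-1) = -15)
u(B) = 1 (u(B) = (-1)² = 1)
u(f) + R(-17, V(m(-2))) = 1 - 15 = -14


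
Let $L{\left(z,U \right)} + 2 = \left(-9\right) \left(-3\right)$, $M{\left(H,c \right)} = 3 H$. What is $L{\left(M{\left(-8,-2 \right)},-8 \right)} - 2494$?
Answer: $-2469$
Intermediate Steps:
$L{\left(z,U \right)} = 25$ ($L{\left(z,U \right)} = -2 - -27 = -2 + 27 = 25$)
$L{\left(M{\left(-8,-2 \right)},-8 \right)} - 2494 = 25 - 2494 = -2469$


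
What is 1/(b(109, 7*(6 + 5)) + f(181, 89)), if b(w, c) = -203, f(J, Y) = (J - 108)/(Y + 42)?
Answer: -131/26520 ≈ -0.0049397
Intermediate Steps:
f(J, Y) = (-108 + J)/(42 + Y)
1/(b(109, 7*(6 + 5)) + f(181, 89)) = 1/(-203 + (-108 + 181)/(42 + 89)) = 1/(-203 + 73/131) = 1/(-26520/131) = -131/26520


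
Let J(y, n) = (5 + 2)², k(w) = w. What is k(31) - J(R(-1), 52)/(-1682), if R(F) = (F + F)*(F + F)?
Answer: 52191/1682 ≈ 31.029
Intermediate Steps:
R(F) = 4*F² (R(F) = (2*F)*(2*F) = 4*F²)
J(y, n) = 49 (J(y, n) = 7² = 49)
k(31) - J(R(-1), 52)/(-1682) = 31 - 49/(-1682) = 31 - 49*(-1)/1682 = 31 - 1*(-49/1682) = 31 + 49/1682 = 52191/1682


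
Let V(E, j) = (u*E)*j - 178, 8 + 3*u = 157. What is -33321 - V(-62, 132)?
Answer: 373329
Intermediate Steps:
u = 149/3 (u = -8/3 + (1/3)*157 = -8/3 + 157/3 = 149/3 ≈ 49.667)
V(E, j) = -178 + 149*E*j/3 (V(E, j) = (149*E/3)*j - 178 = 149*E*j/3 - 178 = -178 + 149*E*j/3)
-33321 - V(-62, 132) = -33321 - (-178 + (149/3)*(-62)*132) = -33321 - (-178 - 406472) = -33321 - 1*(-406650) = -33321 + 406650 = 373329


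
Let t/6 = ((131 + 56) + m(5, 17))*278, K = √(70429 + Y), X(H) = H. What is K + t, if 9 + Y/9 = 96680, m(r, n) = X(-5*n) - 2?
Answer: 166800 + 2*√235117 ≈ 1.6777e+5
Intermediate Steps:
m(r, n) = -2 - 5*n (m(r, n) = -5*n - 2 = -2 - 5*n)
Y = 870039 (Y = -81 + 9*96680 = -81 + 870120 = 870039)
K = 2*√235117 (K = √(70429 + 870039) = √940468 = 2*√235117 ≈ 969.78)
t = 166800 (t = 6*(((131 + 56) + (-2 - 5*17))*278) = 6*((187 + (-2 - 85))*278) = 6*((187 - 87)*278) = 6*(100*278) = 6*27800 = 166800)
K + t = 2*√235117 + 166800 = 166800 + 2*√235117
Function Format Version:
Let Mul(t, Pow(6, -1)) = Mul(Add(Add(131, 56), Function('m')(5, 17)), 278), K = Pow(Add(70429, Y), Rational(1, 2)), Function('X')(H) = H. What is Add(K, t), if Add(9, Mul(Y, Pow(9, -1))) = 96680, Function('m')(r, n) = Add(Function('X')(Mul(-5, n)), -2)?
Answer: Add(166800, Mul(2, Pow(235117, Rational(1, 2)))) ≈ 1.6777e+5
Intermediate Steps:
Function('m')(r, n) = Add(-2, Mul(-5, n)) (Function('m')(r, n) = Add(Mul(-5, n), -2) = Add(-2, Mul(-5, n)))
Y = 870039 (Y = Add(-81, Mul(9, 96680)) = Add(-81, 870120) = 870039)
K = Mul(2, Pow(235117, Rational(1, 2))) (K = Pow(Add(70429, 870039), Rational(1, 2)) = Pow(940468, Rational(1, 2)) = Mul(2, Pow(235117, Rational(1, 2))) ≈ 969.78)
t = 166800 (t = Mul(6, Mul(Add(Add(131, 56), Add(-2, Mul(-5, 17))), 278)) = Mul(6, Mul(Add(187, Add(-2, -85)), 278)) = Mul(6, Mul(Add(187, -87), 278)) = Mul(6, Mul(100, 278)) = Mul(6, 27800) = 166800)
Add(K, t) = Add(Mul(2, Pow(235117, Rational(1, 2))), 166800) = Add(166800, Mul(2, Pow(235117, Rational(1, 2))))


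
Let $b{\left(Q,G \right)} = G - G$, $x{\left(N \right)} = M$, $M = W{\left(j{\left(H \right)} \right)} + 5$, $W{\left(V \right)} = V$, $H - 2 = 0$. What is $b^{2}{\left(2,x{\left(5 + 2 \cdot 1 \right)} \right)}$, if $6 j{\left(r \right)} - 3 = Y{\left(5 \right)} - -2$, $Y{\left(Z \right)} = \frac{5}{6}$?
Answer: $0$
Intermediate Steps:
$H = 2$ ($H = 2 + 0 = 2$)
$Y{\left(Z \right)} = \frac{5}{6}$ ($Y{\left(Z \right)} = 5 \cdot \frac{1}{6} = \frac{5}{6}$)
$j{\left(r \right)} = \frac{35}{36}$ ($j{\left(r \right)} = \frac{1}{2} + \frac{\frac{5}{6} - -2}{6} = \frac{1}{2} + \frac{\frac{5}{6} + 2}{6} = \frac{1}{2} + \frac{1}{6} \cdot \frac{17}{6} = \frac{1}{2} + \frac{17}{36} = \frac{35}{36}$)
$M = \frac{215}{36}$ ($M = \frac{35}{36} + 5 = \frac{215}{36} \approx 5.9722$)
$x{\left(N \right)} = \frac{215}{36}$
$b{\left(Q,G \right)} = 0$
$b^{2}{\left(2,x{\left(5 + 2 \cdot 1 \right)} \right)} = 0^{2} = 0$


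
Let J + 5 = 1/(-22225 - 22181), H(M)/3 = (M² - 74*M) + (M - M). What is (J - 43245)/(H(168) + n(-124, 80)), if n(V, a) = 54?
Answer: -1920559501/2106176580 ≈ -0.91187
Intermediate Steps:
H(M) = -222*M + 3*M² (H(M) = 3*((M² - 74*M) + (M - M)) = 3*((M² - 74*M) + 0) = 3*(M² - 74*M) = -222*M + 3*M²)
J = -222031/44406 (J = -5 + 1/(-22225 - 22181) = -5 + 1/(-44406) = -5 - 1/44406 = -222031/44406 ≈ -5.0000)
(J - 43245)/(H(168) + n(-124, 80)) = (-222031/44406 - 43245)/(3*168*(-74 + 168) + 54) = -1920559501/(44406*(3*168*94 + 54)) = -1920559501/(44406*(47376 + 54)) = -1920559501/44406/47430 = -1920559501/44406*1/47430 = -1920559501/2106176580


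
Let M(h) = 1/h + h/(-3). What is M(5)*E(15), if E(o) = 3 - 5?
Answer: 44/15 ≈ 2.9333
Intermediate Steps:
M(h) = 1/h - h/3 (M(h) = 1/h + h*(-1/3) = 1/h - h/3)
E(o) = -2
M(5)*E(15) = (1/5 - 1/3*5)*(-2) = (1/5 - 5/3)*(-2) = -22/15*(-2) = 44/15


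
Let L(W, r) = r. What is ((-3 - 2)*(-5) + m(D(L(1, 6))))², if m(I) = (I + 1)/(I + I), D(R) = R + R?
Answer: 375769/576 ≈ 652.38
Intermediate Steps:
D(R) = 2*R
m(I) = (1 + I)/(2*I) (m(I) = (1 + I)/((2*I)) = (1 + I)*(1/(2*I)) = (1 + I)/(2*I))
((-3 - 2)*(-5) + m(D(L(1, 6))))² = ((-3 - 2)*(-5) + (1 + 2*6)/(2*((2*6))))² = (-5*(-5) + (½)*(1 + 12)/12)² = (25 + (½)*(1/12)*13)² = (25 + 13/24)² = (613/24)² = 375769/576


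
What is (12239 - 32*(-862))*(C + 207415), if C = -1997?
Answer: 8180361014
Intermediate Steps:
(12239 - 32*(-862))*(C + 207415) = (12239 - 32*(-862))*(-1997 + 207415) = (12239 + 27584)*205418 = 39823*205418 = 8180361014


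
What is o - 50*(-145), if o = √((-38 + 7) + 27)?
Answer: 7250 + 2*I ≈ 7250.0 + 2.0*I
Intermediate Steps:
o = 2*I (o = √(-31 + 27) = √(-4) = 2*I ≈ 2.0*I)
o - 50*(-145) = 2*I - 50*(-145) = 2*I + 7250 = 7250 + 2*I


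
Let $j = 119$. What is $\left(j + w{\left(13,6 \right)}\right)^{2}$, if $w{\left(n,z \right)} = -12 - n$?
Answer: $8836$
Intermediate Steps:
$\left(j + w{\left(13,6 \right)}\right)^{2} = \left(119 - 25\right)^{2} = 94^{2} = 8836$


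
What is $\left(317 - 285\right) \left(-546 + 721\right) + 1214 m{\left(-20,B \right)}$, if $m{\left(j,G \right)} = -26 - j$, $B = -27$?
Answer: $-1684$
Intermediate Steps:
$\left(317 - 285\right) \left(-546 + 721\right) + 1214 m{\left(-20,B \right)} = \left(317 - 285\right) \left(-546 + 721\right) + 1214 \left(-26 - -20\right) = 32 \cdot 175 + 1214 \left(-26 + 20\right) = 5600 + 1214 \left(-6\right) = 5600 - 7284 = -1684$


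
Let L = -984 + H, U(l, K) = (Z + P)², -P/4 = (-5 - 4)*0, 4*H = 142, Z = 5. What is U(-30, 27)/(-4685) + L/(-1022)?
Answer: 252467/273604 ≈ 0.92275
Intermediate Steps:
H = 71/2 (H = (¼)*142 = 71/2 ≈ 35.500)
P = 0 (P = -4*(-5 - 4)*0 = -(-36)*0 = -4*0 = 0)
U(l, K) = 25 (U(l, K) = (5 + 0)² = 5² = 25)
L = -1897/2 (L = -984 + 71/2 = -1897/2 ≈ -948.50)
U(-30, 27)/(-4685) + L/(-1022) = 25/(-4685) - 1897/2/(-1022) = 25*(-1/4685) - 1897/2*(-1/1022) = -5/937 + 271/292 = 252467/273604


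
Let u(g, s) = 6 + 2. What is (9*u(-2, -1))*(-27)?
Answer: -1944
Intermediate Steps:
u(g, s) = 8
(9*u(-2, -1))*(-27) = (9*8)*(-27) = 72*(-27) = -1944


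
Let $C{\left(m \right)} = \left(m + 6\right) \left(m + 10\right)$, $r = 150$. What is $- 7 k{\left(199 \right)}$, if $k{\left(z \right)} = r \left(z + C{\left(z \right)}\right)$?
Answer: $-45196200$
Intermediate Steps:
$C{\left(m \right)} = \left(6 + m\right) \left(10 + m\right)$
$k{\left(z \right)} = 9000 + 150 z^{2} + 2550 z$ ($k{\left(z \right)} = 150 \left(z + \left(60 + z^{2} + 16 z\right)\right) = 150 \left(60 + z^{2} + 17 z\right) = 9000 + 150 z^{2} + 2550 z$)
$- 7 k{\left(199 \right)} = - 7 \left(9000 + 150 \cdot 199^{2} + 2550 \cdot 199\right) = - 7 \left(9000 + 150 \cdot 39601 + 507450\right) = - 7 \left(9000 + 5940150 + 507450\right) = \left(-7\right) 6456600 = -45196200$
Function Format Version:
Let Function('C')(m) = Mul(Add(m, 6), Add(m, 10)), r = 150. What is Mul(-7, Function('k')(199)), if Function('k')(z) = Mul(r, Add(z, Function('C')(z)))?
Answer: -45196200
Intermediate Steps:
Function('C')(m) = Mul(Add(6, m), Add(10, m))
Function('k')(z) = Add(9000, Mul(150, Pow(z, 2)), Mul(2550, z)) (Function('k')(z) = Mul(150, Add(z, Add(60, Pow(z, 2), Mul(16, z)))) = Mul(150, Add(60, Pow(z, 2), Mul(17, z))) = Add(9000, Mul(150, Pow(z, 2)), Mul(2550, z)))
Mul(-7, Function('k')(199)) = Mul(-7, Add(9000, Mul(150, Pow(199, 2)), Mul(2550, 199))) = Mul(-7, Add(9000, Mul(150, 39601), 507450)) = Mul(-7, Add(9000, 5940150, 507450)) = Mul(-7, 6456600) = -45196200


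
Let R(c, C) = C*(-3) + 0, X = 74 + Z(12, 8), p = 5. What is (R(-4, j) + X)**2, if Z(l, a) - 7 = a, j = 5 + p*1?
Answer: 3481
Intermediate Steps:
j = 10 (j = 5 + 5*1 = 5 + 5 = 10)
Z(l, a) = 7 + a
X = 89 (X = 74 + (7 + 8) = 74 + 15 = 89)
R(c, C) = -3*C (R(c, C) = -3*C + 0 = -3*C)
(R(-4, j) + X)**2 = (-3*10 + 89)**2 = (-30 + 89)**2 = 59**2 = 3481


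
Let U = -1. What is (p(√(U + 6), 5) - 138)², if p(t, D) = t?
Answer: (138 - √5)² ≈ 18432.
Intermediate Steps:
(p(√(U + 6), 5) - 138)² = (√(-1 + 6) - 138)² = (√5 - 138)² = (-138 + √5)²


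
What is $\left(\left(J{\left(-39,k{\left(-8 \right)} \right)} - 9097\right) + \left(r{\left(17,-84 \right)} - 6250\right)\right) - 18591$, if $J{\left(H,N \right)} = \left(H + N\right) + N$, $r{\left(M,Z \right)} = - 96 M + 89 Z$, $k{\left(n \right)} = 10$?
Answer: $-43065$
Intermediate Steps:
$J{\left(H,N \right)} = H + 2 N$
$\left(\left(J{\left(-39,k{\left(-8 \right)} \right)} - 9097\right) + \left(r{\left(17,-84 \right)} - 6250\right)\right) - 18591 = \left(\left(\left(-39 + 2 \cdot 10\right) - 9097\right) + \left(\left(\left(-96\right) 17 + 89 \left(-84\right)\right) - 6250\right)\right) - 18591 = \left(\left(\left(-39 + 20\right) - 9097\right) - 15358\right) - 18591 = \left(\left(-19 - 9097\right) - 15358\right) - 18591 = \left(-9116 - 15358\right) - 18591 = -24474 - 18591 = -43065$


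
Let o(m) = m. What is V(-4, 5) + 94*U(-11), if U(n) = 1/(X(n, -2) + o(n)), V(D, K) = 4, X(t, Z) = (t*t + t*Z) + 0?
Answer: 311/66 ≈ 4.7121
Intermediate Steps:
X(t, Z) = t**2 + Z*t (X(t, Z) = (t**2 + Z*t) + 0 = t**2 + Z*t)
U(n) = 1/(n + n*(-2 + n)) (U(n) = 1/(n*(-2 + n) + n) = 1/(n + n*(-2 + n)))
V(-4, 5) + 94*U(-11) = 4 + 94*(1/((-11)*(-1 - 11))) = 4 + 94*(-1/11/(-12)) = 4 + 94*(-1/11*(-1/12)) = 4 + 94*(1/132) = 4 + 47/66 = 311/66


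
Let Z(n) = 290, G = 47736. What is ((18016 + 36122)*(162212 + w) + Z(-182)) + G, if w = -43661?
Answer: 6418162064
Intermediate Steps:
((18016 + 36122)*(162212 + w) + Z(-182)) + G = ((18016 + 36122)*(162212 - 43661) + 290) + 47736 = (54138*118551 + 290) + 47736 = (6418114038 + 290) + 47736 = 6418114328 + 47736 = 6418162064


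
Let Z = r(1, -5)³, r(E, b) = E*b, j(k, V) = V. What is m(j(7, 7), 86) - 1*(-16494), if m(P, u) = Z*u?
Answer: 5744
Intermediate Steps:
Z = -125 (Z = (1*(-5))³ = (-5)³ = -125)
m(P, u) = -125*u
m(j(7, 7), 86) - 1*(-16494) = -125*86 - 1*(-16494) = -10750 + 16494 = 5744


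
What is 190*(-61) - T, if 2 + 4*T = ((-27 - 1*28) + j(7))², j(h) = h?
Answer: -24331/2 ≈ -12166.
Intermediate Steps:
T = 1151/2 (T = -½ + ((-27 - 1*28) + 7)²/4 = -½ + ((-27 - 28) + 7)²/4 = -½ + (-55 + 7)²/4 = -½ + (¼)*(-48)² = -½ + (¼)*2304 = -½ + 576 = 1151/2 ≈ 575.50)
190*(-61) - T = 190*(-61) - 1*1151/2 = -11590 - 1151/2 = -24331/2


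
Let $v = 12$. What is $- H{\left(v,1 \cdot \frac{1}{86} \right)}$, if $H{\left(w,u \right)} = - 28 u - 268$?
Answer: $\frac{11538}{43} \approx 268.33$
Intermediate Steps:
$H{\left(w,u \right)} = -268 - 28 u$
$- H{\left(v,1 \cdot \frac{1}{86} \right)} = - (-268 - 28 \cdot 1 \cdot \frac{1}{86}) = - (-268 - \frac{14}{43}) = \left(-1\right) \left(- \frac{11538}{43}\right) = \frac{11538}{43}$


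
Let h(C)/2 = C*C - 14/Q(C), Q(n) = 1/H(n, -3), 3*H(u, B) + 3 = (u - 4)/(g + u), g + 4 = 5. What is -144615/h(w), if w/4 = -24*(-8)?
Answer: -66725361/544298228 ≈ -0.12259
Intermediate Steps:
g = 1 (g = -4 + 5 = 1)
H(u, B) = -1 + (-4 + u)/(3*(1 + u)) (H(u, B) = -1 + ((u - 4)/(1 + u))/3 = -1 + ((-4 + u)/(1 + u))/3 = -1 + (-4 + u)/(3*(1 + u)))
Q(n) = 3*(1 + n)/(-7 - 2*n) (Q(n) = 1/((-7 - 2*n)/(3*(1 + n))) = 3*(1 + n)/(-7 - 2*n))
w = 768 (w = 4*(-24*(-8)) = 4*192 = 768)
h(C) = 2*C² - 28*(7 + 2*C)/(3*(-1 - C)) (h(C) = 2*(C*C - 14*(7 + 2*C)/(3*(-1 - C))) = 2*(C² - 14*(7 + 2*C)/(3*(-1 - C))) = 2*C² - 28*(7 + 2*C)/(3*(-1 - C)))
-144615/h(w) = -144615*3*(1 + 768)/(2*(98 + 28*768 + 3*768²*(1 + 768))) = -144615*2307/(2*(98 + 21504 + 3*589824*769)) = -144615*2307/(2*(98 + 21504 + 1360723968)) = -144615/((⅔)*(1/769)*1360745570) = -144615/2721491140/2307 = -144615*2307/2721491140 = -66725361/544298228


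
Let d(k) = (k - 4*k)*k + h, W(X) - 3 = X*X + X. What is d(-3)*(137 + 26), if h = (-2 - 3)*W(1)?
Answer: -8476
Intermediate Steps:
W(X) = 3 + X + X² (W(X) = 3 + (X*X + X) = 3 + (X² + X) = 3 + (X + X²) = 3 + X + X²)
h = -25 (h = (-2 - 3)*(3 + 1 + 1²) = -5*(3 + 1 + 1) = -5*5 = -25)
d(k) = -25 - 3*k² (d(k) = (k - 4*k)*k - 25 = (-3*k)*k - 25 = -3*k² - 25 = -25 - 3*k²)
d(-3)*(137 + 26) = (-25 - 3*(-3)²)*(137 + 26) = (-25 - 3*9)*163 = (-25 - 27)*163 = -52*163 = -8476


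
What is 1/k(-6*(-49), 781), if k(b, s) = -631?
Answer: -1/631 ≈ -0.0015848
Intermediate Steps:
1/k(-6*(-49), 781) = 1/(-631) = -1/631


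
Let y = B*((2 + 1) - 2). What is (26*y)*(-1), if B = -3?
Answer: 78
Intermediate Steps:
y = -3 (y = -3*((2 + 1) - 2) = -3*(3 - 2) = -3*1 = -3)
(26*y)*(-1) = (26*(-3))*(-1) = -78*(-1) = 78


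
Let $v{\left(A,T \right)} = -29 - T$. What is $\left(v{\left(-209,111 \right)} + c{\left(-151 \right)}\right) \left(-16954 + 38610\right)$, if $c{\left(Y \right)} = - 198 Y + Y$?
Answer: $641169192$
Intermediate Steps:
$c{\left(Y \right)} = - 197 Y$
$\left(v{\left(-209,111 \right)} + c{\left(-151 \right)}\right) \left(-16954 + 38610\right) = \left(\left(-29 - 111\right) - -29747\right) \left(-16954 + 38610\right) = \left(\left(-29 - 111\right) + 29747\right) 21656 = \left(-140 + 29747\right) 21656 = 29607 \cdot 21656 = 641169192$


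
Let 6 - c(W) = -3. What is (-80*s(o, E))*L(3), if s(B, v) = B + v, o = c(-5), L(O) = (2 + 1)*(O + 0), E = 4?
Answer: -9360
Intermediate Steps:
c(W) = 9 (c(W) = 6 - 1*(-3) = 6 + 3 = 9)
L(O) = 3*O
o = 9
(-80*s(o, E))*L(3) = (-80*(9 + 4))*(3*3) = -80*13*9 = -1040*9 = -9360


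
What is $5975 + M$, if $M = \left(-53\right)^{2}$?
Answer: $8784$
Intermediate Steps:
$M = 2809$
$5975 + M = 5975 + 2809 = 8784$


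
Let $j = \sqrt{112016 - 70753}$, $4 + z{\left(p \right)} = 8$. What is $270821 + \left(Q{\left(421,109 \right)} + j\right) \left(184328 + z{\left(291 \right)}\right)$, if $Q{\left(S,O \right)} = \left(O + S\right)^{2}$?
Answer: $51779129621 + 184332 \sqrt{41263} \approx 5.1817 \cdot 10^{10}$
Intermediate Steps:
$z{\left(p \right)} = 4$ ($z{\left(p \right)} = -4 + 8 = 4$)
$j = \sqrt{41263} \approx 203.13$
$270821 + \left(Q{\left(421,109 \right)} + j\right) \left(184328 + z{\left(291 \right)}\right) = 270821 + \left(\left(109 + 421\right)^{2} + \sqrt{41263}\right) \left(184328 + 4\right) = 270821 + \left(530^{2} + \sqrt{41263}\right) 184332 = 270821 + \left(280900 + \sqrt{41263}\right) 184332 = 270821 + \left(51778858800 + 184332 \sqrt{41263}\right) = 51779129621 + 184332 \sqrt{41263}$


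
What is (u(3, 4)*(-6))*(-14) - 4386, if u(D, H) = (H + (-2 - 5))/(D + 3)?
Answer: -4428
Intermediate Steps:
u(D, H) = (-7 + H)/(3 + D) (u(D, H) = (H - 7)/(3 + D) = (-7 + H)/(3 + D))
(u(3, 4)*(-6))*(-14) - 4386 = (((-7 + 4)/(3 + 3))*(-6))*(-14) - 4386 = ((-3/6)*(-6))*(-14) - 4386 = (((1/6)*(-3))*(-6))*(-14) - 4386 = -1/2*(-6)*(-14) - 4386 = 3*(-14) - 4386 = -42 - 4386 = -4428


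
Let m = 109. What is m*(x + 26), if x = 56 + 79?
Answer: 17549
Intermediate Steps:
x = 135
m*(x + 26) = 109*(135 + 26) = 109*161 = 17549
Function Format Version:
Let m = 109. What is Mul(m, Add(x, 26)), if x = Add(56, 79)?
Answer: 17549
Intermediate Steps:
x = 135
Mul(m, Add(x, 26)) = Mul(109, Add(135, 26)) = Mul(109, 161) = 17549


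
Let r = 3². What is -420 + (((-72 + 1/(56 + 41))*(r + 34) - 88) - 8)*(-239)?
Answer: 73949119/97 ≈ 7.6236e+5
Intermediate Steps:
r = 9
-420 + (((-72 + 1/(56 + 41))*(r + 34) - 88) - 8)*(-239) = -420 + (((-72 + 1/(56 + 41))*(9 + 34) - 88) - 8)*(-239) = -420 + (((-72 + 1/97)*43 - 88) - 8)*(-239) = -420 + ((-6983/97*43 - 88) - 8)*(-239) = -420 + ((-300269/97 - 88) - 8)*(-239) = -420 + (-308805/97 - 8)*(-239) = -420 - 309581/97*(-239) = -420 + 73989859/97 = 73949119/97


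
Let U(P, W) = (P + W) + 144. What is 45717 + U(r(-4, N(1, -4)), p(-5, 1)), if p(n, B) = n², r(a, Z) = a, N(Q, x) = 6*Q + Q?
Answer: 45882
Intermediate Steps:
N(Q, x) = 7*Q
U(P, W) = 144 + P + W
45717 + U(r(-4, N(1, -4)), p(-5, 1)) = 45717 + (144 - 4 + (-5)²) = 45717 + (144 - 4 + 25) = 45717 + 165 = 45882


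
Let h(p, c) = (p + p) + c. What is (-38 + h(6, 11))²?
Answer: 225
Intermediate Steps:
h(p, c) = c + 2*p (h(p, c) = 2*p + c = c + 2*p)
(-38 + h(6, 11))² = (-38 + (11 + 2*6))² = (-38 + (11 + 12))² = (-38 + 23)² = (-15)² = 225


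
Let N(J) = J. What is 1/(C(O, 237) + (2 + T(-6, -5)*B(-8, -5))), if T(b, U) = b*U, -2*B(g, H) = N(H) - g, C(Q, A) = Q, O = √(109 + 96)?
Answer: -43/1644 - √205/1644 ≈ -0.034865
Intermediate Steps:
O = √205 ≈ 14.318
B(g, H) = g/2 - H/2 (B(g, H) = -(H - g)/2 = g/2 - H/2)
T(b, U) = U*b
1/(C(O, 237) + (2 + T(-6, -5)*B(-8, -5))) = 1/(√205 + (2 + (-5*(-6))*((½)*(-8) - ½*(-5)))) = 1/(√205 + (2 + 30*(-4 + 5/2))) = 1/(√205 + (2 + 30*(-3/2))) = 1/(√205 + (2 - 45)) = 1/(√205 - 43) = 1/(-43 + √205)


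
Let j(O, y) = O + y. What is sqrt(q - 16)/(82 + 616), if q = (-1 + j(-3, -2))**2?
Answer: sqrt(5)/349 ≈ 0.0064071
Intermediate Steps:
q = 36 (q = (-1 + (-3 - 2))**2 = (-1 - 5)**2 = (-6)**2 = 36)
sqrt(q - 16)/(82 + 616) = sqrt(36 - 16)/(82 + 616) = sqrt(20)/698 = (2*sqrt(5))/698 = sqrt(5)/349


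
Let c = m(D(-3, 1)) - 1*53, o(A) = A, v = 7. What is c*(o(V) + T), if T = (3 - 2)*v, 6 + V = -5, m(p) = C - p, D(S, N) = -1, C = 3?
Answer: 196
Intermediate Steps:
m(p) = 3 - p
V = -11 (V = -6 - 5 = -11)
T = 7 (T = (3 - 2)*7 = 1*7 = 7)
c = -49 (c = (3 - 1*(-1)) - 1*53 = (3 + 1) - 53 = 4 - 53 = -49)
c*(o(V) + T) = -49*(-11 + 7) = -49*(-4) = 196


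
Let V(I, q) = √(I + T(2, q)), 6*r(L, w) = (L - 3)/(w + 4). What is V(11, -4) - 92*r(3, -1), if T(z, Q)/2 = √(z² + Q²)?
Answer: √(11 + 4*√5) ≈ 4.4659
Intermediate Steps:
T(z, Q) = 2*√(Q² + z²) (T(z, Q) = 2*√(z² + Q²) = 2*√(Q² + z²))
r(L, w) = (-3 + L)/(6*(4 + w)) (r(L, w) = ((L - 3)/(w + 4))/6 = ((-3 + L)/(4 + w))/6 = (-3 + L)/(6*(4 + w)))
V(I, q) = √(I + 2*√(4 + q²)) (V(I, q) = √(I + 2*√(q² + 2²)) = √(I + 2*√(q² + 4)) = √(I + 2*√(4 + q²)))
V(11, -4) - 92*r(3, -1) = √(11 + 2*√(4 + (-4)²)) - 46*(-3 + 3)/(3*(4 - 1)) = √(11 + 2*√(4 + 16)) - 46*0/(3*3) = √(11 + 2*√20) - 46*0/(3*3) = √(11 + 2*(2*√5)) - 92*0 = √(11 + 4*√5) + 0 = √(11 + 4*√5)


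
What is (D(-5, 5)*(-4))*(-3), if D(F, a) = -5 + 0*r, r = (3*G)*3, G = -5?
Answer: -60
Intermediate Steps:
r = -45 (r = (3*(-5))*3 = -15*3 = -45)
D(F, a) = -5 (D(F, a) = -5 + 0*(-45) = -5 + 0 = -5)
(D(-5, 5)*(-4))*(-3) = -5*(-4)*(-3) = 20*(-3) = -60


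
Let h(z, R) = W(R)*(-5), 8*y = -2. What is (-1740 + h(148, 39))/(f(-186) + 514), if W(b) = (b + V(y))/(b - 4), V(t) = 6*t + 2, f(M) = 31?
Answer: -24439/7630 ≈ -3.2030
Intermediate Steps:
y = -¼ (y = (⅛)*(-2) = -¼ ≈ -0.25000)
V(t) = 2 + 6*t
W(b) = (½ + b)/(-4 + b) (W(b) = (b + (2 + 6*(-¼)))/(b - 4) = (b + (2 - 3/2))/(-4 + b) = (b + ½)/(-4 + b) = (½ + b)/(-4 + b))
h(z, R) = -5*(½ + R)/(-4 + R) (h(z, R) = ((½ + R)/(-4 + R))*(-5) = -5*(½ + R)/(-4 + R))
(-1740 + h(148, 39))/(f(-186) + 514) = (-1740 + 5*(-1 - 2*39)/(2*(-4 + 39)))/(31 + 514) = (-1740 + (5/2)*(-1 - 78)/35)/545 = (-1740 + (5/2)*(1/35)*(-79))*(1/545) = (-1740 - 79/14)*(1/545) = -24439/14*1/545 = -24439/7630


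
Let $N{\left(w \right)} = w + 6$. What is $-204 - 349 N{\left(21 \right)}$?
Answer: $-9627$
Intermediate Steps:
$N{\left(w \right)} = 6 + w$
$-204 - 349 N{\left(21 \right)} = -204 - 349 \left(6 + 21\right) = -204 - 9423 = -9627$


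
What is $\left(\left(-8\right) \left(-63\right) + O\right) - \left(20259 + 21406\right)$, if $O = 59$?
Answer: $-41102$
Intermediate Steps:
$\left(\left(-8\right) \left(-63\right) + O\right) - \left(20259 + 21406\right) = \left(\left(-8\right) \left(-63\right) + 59\right) - \left(20259 + 21406\right) = \left(504 + 59\right) - 41665 = 563 - 41665 = -41102$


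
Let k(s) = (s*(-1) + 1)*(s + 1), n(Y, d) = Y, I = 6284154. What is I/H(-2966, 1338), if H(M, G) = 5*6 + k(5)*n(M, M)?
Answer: 1047359/11869 ≈ 88.243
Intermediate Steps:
k(s) = (1 + s)*(1 - s) (k(s) = (-s + 1)*(1 + s) = (1 - s)*(1 + s) = (1 + s)*(1 - s))
H(M, G) = 30 - 24*M (H(M, G) = 5*6 + (1 - 1*5**2)*M = 30 + (1 - 1*25)*M = 30 + (1 - 25)*M = 30 - 24*M)
I/H(-2966, 1338) = 6284154/(30 - 24*(-2966)) = 6284154/(30 + 71184) = 6284154/71214 = 6284154*(1/71214) = 1047359/11869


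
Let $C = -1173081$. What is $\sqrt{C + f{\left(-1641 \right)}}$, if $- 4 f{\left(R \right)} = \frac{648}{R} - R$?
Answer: $\frac{i \sqrt{1404476455533}}{1094} \approx 1083.3 i$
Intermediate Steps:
$f{\left(R \right)} = - \frac{162}{R} + \frac{R}{4}$ ($f{\left(R \right)} = - \frac{\frac{648}{R} - R}{4} = - \frac{- R + \frac{648}{R}}{4} = - \frac{162}{R} + \frac{R}{4}$)
$\sqrt{C + f{\left(-1641 \right)}} = \sqrt{-1173081 + \left(- \frac{162}{-1641} + \frac{1}{4} \left(-1641\right)\right)} = \sqrt{-1173081 - \frac{897411}{2188}} = \sqrt{- \frac{2567598639}{2188}} = \frac{i \sqrt{1404476455533}}{1094}$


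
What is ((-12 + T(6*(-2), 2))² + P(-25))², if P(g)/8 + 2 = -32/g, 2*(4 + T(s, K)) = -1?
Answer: 710169201/10000 ≈ 71017.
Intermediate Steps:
T(s, K) = -9/2 (T(s, K) = -4 + (½)*(-1) = -4 - ½ = -9/2)
P(g) = -16 - 256/g (P(g) = -16 + 8*(-32/g) = -16 - 256/g)
((-12 + T(6*(-2), 2))² + P(-25))² = ((-12 - 9/2)² + (-16 - 256/(-25)))² = ((-33/2)² + (-16 - 256*(-1/25)))² = (1089/4 + (-16 + 256/25))² = (1089/4 - 144/25)² = (26649/100)² = 710169201/10000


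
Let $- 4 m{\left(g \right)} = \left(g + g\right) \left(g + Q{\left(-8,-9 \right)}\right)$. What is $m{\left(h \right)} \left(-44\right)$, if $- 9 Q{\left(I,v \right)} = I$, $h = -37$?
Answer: $\frac{264550}{9} \approx 29394.0$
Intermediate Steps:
$Q{\left(I,v \right)} = - \frac{I}{9}$
$m{\left(g \right)} = - \frac{g \left(\frac{8}{9} + g\right)}{2}$ ($m{\left(g \right)} = - \frac{\left(g + g\right) \left(g - - \frac{8}{9}\right)}{4} = - \frac{2 g \left(g + \frac{8}{9}\right)}{4} = - \frac{2 g \left(\frac{8}{9} + g\right)}{4} = - \frac{g \left(\frac{8}{9} + g\right)}{2}$)
$m{\left(h \right)} \left(-44\right) = \left(- \frac{1}{18}\right) \left(-37\right) \left(8 + 9 \left(-37\right)\right) \left(-44\right) = \left(- \frac{1}{18}\right) \left(-37\right) \left(8 - 333\right) \left(-44\right) = \left(- \frac{1}{18}\right) \left(-37\right) \left(-325\right) \left(-44\right) = \left(- \frac{12025}{18}\right) \left(-44\right) = \frac{264550}{9}$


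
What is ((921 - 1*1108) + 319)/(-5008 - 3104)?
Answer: -11/676 ≈ -0.016272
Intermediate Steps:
((921 - 1*1108) + 319)/(-5008 - 3104) = ((921 - 1108) + 319)/(-8112) = (-187 + 319)*(-1/8112) = 132*(-1/8112) = -11/676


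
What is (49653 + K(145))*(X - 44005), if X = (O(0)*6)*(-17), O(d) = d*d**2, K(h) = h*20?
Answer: -2312594765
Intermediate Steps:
K(h) = 20*h
O(d) = d**3
X = 0 (X = (0**3*6)*(-17) = (0*6)*(-17) = 0*(-17) = 0)
(49653 + K(145))*(X - 44005) = (49653 + 20*145)*(0 - 44005) = (49653 + 2900)*(-44005) = 52553*(-44005) = -2312594765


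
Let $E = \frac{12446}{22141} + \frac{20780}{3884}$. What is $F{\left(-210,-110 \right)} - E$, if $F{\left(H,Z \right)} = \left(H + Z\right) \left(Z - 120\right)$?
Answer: $\frac{226027534577}{3071273} \approx 73594.0$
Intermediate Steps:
$F{\left(H,Z \right)} = \left(-120 + Z\right) \left(H + Z\right)$ ($F{\left(H,Z \right)} = \left(H + Z\right) \left(-120 + Z\right) = \left(-120 + Z\right) \left(H + Z\right)$)
$E = \frac{18158223}{3071273}$ ($E = 12446 \cdot \frac{1}{22141} + 20780 \cdot \frac{1}{3884} = \frac{1778}{3163} + \frac{5195}{971} = \frac{18158223}{3071273} \approx 5.9123$)
$F{\left(-210,-110 \right)} - E = \left(\left(-110\right)^{2} - -25200 - -13200 - -23100\right) - \frac{18158223}{3071273} = \left(12100 + 25200 + 13200 + 23100\right) - \frac{18158223}{3071273} = 73600 - \frac{18158223}{3071273} = \frac{226027534577}{3071273}$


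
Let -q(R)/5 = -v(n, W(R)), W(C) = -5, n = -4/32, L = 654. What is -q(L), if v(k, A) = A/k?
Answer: -200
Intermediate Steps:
n = -⅛ (n = -4*1/32 = -⅛ ≈ -0.12500)
q(R) = 200 (q(R) = -(-5)*(-5/(-⅛)) = -(-5)*(-5*(-8)) = -(-5)*40 = -5*(-40) = 200)
-q(L) = -1*200 = -200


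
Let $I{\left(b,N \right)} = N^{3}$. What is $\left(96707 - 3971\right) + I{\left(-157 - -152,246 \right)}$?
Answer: $14979672$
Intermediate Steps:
$\left(96707 - 3971\right) + I{\left(-157 - -152,246 \right)} = \left(96707 - 3971\right) + 246^{3} = 92736 + 14886936 = 14979672$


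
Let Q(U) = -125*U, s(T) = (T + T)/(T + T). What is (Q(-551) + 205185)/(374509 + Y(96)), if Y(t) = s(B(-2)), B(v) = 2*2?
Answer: 27406/37451 ≈ 0.73178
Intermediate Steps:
B(v) = 4
s(T) = 1 (s(T) = (2*T)/((2*T)) = (2*T)*(1/(2*T)) = 1)
Y(t) = 1
(Q(-551) + 205185)/(374509 + Y(96)) = (-125*(-551) + 205185)/(374509 + 1) = (68875 + 205185)/374510 = 274060*(1/374510) = 27406/37451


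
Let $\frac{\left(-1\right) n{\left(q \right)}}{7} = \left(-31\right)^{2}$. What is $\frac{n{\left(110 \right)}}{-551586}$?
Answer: $\frac{961}{78798} \approx 0.012196$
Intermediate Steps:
$n{\left(q \right)} = -6727$ ($n{\left(q \right)} = - 7 \left(-31\right)^{2} = \left(-7\right) 961 = -6727$)
$\frac{n{\left(110 \right)}}{-551586} = - \frac{6727}{-551586} = \left(-6727\right) \left(- \frac{1}{551586}\right) = \frac{961}{78798}$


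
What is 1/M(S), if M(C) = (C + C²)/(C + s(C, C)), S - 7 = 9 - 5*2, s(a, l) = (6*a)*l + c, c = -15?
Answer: 69/14 ≈ 4.9286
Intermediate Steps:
s(a, l) = -15 + 6*a*l (s(a, l) = (6*a)*l - 15 = 6*a*l - 15 = -15 + 6*a*l)
S = 6 (S = 7 + (9 - 5*2) = 7 + (9 - 10) = 7 - 1 = 6)
M(C) = (C + C²)/(-15 + C + 6*C²) (M(C) = (C + C²)/(C + (-15 + 6*C*C)) = (C + C²)/(C + (-15 + 6*C²)) = (C + C²)/(-15 + C + 6*C²))
1/M(S) = 1/(6*(1 + 6)/(-15 + 6 + 6*6²)) = 1/(6*7/(-15 + 6 + 6*36)) = 1/(6*7/(-15 + 6 + 216)) = 1/(6*7/207) = 1/(6*(1/207)*7) = 1/(14/69) = 69/14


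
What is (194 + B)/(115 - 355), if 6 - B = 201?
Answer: 1/240 ≈ 0.0041667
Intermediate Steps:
B = -195 (B = 6 - 1*201 = 6 - 201 = -195)
(194 + B)/(115 - 355) = (194 - 195)/(115 - 355) = -1/(-240) = -1*(-1/240) = 1/240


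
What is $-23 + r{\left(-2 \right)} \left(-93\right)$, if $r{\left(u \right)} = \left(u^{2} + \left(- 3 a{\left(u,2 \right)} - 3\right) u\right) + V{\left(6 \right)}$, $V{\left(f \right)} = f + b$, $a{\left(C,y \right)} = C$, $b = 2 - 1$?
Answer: $-488$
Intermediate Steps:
$b = 1$
$V{\left(f \right)} = 1 + f$ ($V{\left(f \right)} = f + 1 = 1 + f$)
$r{\left(u \right)} = 7 + u^{2} + u \left(-3 - 3 u\right)$ ($r{\left(u \right)} = \left(u^{2} + \left(- 3 u - 3\right) u\right) + \left(1 + 6\right) = \left(u^{2} + \left(-3 - 3 u\right) u\right) + 7 = \left(u^{2} + u \left(-3 - 3 u\right)\right) + 7 = 7 + u^{2} + u \left(-3 - 3 u\right)$)
$-23 + r{\left(-2 \right)} \left(-93\right) = -23 + \left(7 - -6 - 2 \left(-2\right)^{2}\right) \left(-93\right) = -23 + \left(7 + 6 - 8\right) \left(-93\right) = -23 + 5 \left(-93\right) = -23 - 465 = -488$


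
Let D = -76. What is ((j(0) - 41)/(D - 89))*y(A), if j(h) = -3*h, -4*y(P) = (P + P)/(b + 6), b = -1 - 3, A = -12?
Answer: 41/55 ≈ 0.74545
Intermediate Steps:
b = -4
y(P) = -P/4 (y(P) = -(P + P)/(4*(-4 + 6)) = -2*P/(4*2) = -P/4)
((j(0) - 41)/(D - 89))*y(A) = ((-3*0 - 41)/(-76 - 89))*(-¼*(-12)) = ((0 - 41)/(-165))*3 = -41*(-1/165)*3 = (41/165)*3 = 41/55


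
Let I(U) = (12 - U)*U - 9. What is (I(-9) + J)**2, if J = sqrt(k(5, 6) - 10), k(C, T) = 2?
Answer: 39196 - 792*I*sqrt(2) ≈ 39196.0 - 1120.1*I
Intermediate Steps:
I(U) = -9 + U*(12 - U) (I(U) = U*(12 - U) - 9 = -9 + U*(12 - U))
J = 2*I*sqrt(2) (J = sqrt(2 - 10) = sqrt(-8) = 2*I*sqrt(2) ≈ 2.8284*I)
(I(-9) + J)**2 = ((-9 - 1*(-9)**2 + 12*(-9)) + 2*I*sqrt(2))**2 = ((-9 - 1*81 - 108) + 2*I*sqrt(2))**2 = ((-9 - 81 - 108) + 2*I*sqrt(2))**2 = (-198 + 2*I*sqrt(2))**2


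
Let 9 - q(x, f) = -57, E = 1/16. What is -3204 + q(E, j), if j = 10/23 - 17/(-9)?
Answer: -3138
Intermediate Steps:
E = 1/16 ≈ 0.062500
j = 481/207 (j = 10*(1/23) - 17*(-⅑) = 10/23 + 17/9 = 481/207 ≈ 2.3237)
q(x, f) = 66 (q(x, f) = 9 - 1*(-57) = 9 + 57 = 66)
-3204 + q(E, j) = -3204 + 66 = -3138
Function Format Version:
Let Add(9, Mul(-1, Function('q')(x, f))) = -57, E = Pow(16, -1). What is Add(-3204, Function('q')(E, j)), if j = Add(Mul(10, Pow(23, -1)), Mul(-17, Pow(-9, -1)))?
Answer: -3138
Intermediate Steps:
E = Rational(1, 16) ≈ 0.062500
j = Rational(481, 207) (j = Add(Mul(10, Rational(1, 23)), Mul(-17, Rational(-1, 9))) = Add(Rational(10, 23), Rational(17, 9)) = Rational(481, 207) ≈ 2.3237)
Function('q')(x, f) = 66 (Function('q')(x, f) = Add(9, Mul(-1, -57)) = Add(9, 57) = 66)
Add(-3204, Function('q')(E, j)) = Add(-3204, 66) = -3138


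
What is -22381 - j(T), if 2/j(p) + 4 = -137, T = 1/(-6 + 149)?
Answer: -3155719/141 ≈ -22381.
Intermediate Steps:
T = 1/143 ≈ 0.0069930
j(p) = -2/141 (j(p) = 2/(-4 - 137) = 2/(-141) = 2*(-1/141) = -2/141)
-22381 - j(T) = -22381 - 1*(-2/141) = -22381 + 2/141 = -3155719/141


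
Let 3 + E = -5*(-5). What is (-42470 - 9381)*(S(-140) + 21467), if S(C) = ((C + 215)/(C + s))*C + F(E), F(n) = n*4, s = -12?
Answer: -2242460235/2 ≈ -1.1212e+9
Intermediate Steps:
E = 22 (E = -3 - 5*(-5) = -3 + 25 = 22)
F(n) = 4*n
S(C) = 88 + C*(215 + C)/(-12 + C) (S(C) = ((C + 215)/(C - 12))*C + 4*22 = ((215 + C)/(-12 + C))*C + 88 = C*(215 + C)/(-12 + C) + 88 = 88 + C*(215 + C)/(-12 + C))
(-42470 - 9381)*(S(-140) + 21467) = (-42470 - 9381)*((-1056 + (-140)² + 303*(-140))/(-12 - 140) + 21467) = -51851*((-1056 + 19600 - 42420)/(-152) + 21467) = -51851*(-1/152*(-23876) + 21467) = -51851*(5969/38 + 21467) = -51851*821715/38 = -2242460235/2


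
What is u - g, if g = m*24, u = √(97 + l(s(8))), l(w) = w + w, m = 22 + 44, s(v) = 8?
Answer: -1584 + √113 ≈ -1573.4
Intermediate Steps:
m = 66
l(w) = 2*w
u = √113 (u = √(97 + 2*8) = √(97 + 16) = √113 ≈ 10.630)
g = 1584 (g = 66*24 = 1584)
u - g = √113 - 1*1584 = √113 - 1584 = -1584 + √113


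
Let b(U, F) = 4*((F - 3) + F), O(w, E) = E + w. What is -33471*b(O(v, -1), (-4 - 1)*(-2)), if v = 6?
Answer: -2276028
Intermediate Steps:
b(U, F) = -12 + 8*F (b(U, F) = 4*((-3 + F) + F) = 4*(-3 + 2*F) = -12 + 8*F)
-33471*b(O(v, -1), (-4 - 1)*(-2)) = -33471*(-12 + 8*((-4 - 1)*(-2))) = -33471*(-12 + 8*(-5*(-2))) = -33471*(-12 + 8*10) = -33471*(-12 + 80) = -33471*68 = -2276028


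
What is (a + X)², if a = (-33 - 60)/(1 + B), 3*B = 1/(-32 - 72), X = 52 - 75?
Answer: 1308196561/96721 ≈ 13525.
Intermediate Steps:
X = -23
B = -1/312 (B = 1/(3*(-32 - 72)) = (⅓)/(-104) = (⅓)*(-1/104) = -1/312 ≈ -0.0032051)
a = -29016/311 (a = (-33 - 60)/(1 - 1/312) = -93/311/312 = -93*312/311 = -29016/311 ≈ -93.299)
(a + X)² = (-29016/311 - 23)² = (-36169/311)² = 1308196561/96721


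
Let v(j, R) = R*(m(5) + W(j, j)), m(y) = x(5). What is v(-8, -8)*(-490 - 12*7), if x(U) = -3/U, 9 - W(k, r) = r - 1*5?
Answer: 491344/5 ≈ 98269.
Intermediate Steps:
W(k, r) = 14 - r (W(k, r) = 9 - (r - 1*5) = 9 - (r - 5) = 9 - (-5 + r) = 9 + (5 - r) = 14 - r)
m(y) = -3/5
v(j, R) = R*(67/5 - j) (v(j, R) = R*(-3/5 + (14 - j)) = R*(67/5 - j))
v(-8, -8)*(-490 - 12*7) = ((1/5)*(-8)*(67 - 5*(-8)))*(-490 - 12*7) = ((1/5)*(-8)*(67 + 40))*(-490 - 84) = ((1/5)*(-8)*107)*(-574) = -856/5*(-574) = 491344/5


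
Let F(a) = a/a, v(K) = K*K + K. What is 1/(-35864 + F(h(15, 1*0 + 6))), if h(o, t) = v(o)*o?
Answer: -1/35863 ≈ -2.7884e-5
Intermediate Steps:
v(K) = K + K² (v(K) = K² + K = K + K²)
h(o, t) = o²*(1 + o) (h(o, t) = (o*(1 + o))*o = o²*(1 + o))
F(a) = 1
1/(-35864 + F(h(15, 1*0 + 6))) = 1/(-35864 + 1) = 1/(-35863) = -1/35863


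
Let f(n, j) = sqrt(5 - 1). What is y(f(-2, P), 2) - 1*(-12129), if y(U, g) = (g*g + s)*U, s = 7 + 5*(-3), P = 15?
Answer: 12121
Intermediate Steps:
s = -8 (s = 7 - 15 = -8)
f(n, j) = 2 (f(n, j) = sqrt(4) = 2)
y(U, g) = U*(-8 + g**2) (y(U, g) = (g*g - 8)*U = (g**2 - 8)*U = (-8 + g**2)*U = U*(-8 + g**2))
y(f(-2, P), 2) - 1*(-12129) = 2*(-8 + 2**2) - 1*(-12129) = 2*(-8 + 4) + 12129 = 2*(-4) + 12129 = -8 + 12129 = 12121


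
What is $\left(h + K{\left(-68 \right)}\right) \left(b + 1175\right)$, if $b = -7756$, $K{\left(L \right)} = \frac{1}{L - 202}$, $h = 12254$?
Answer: $- \frac{21773758399}{270} \approx -8.0644 \cdot 10^{7}$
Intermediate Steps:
$K{\left(L \right)} = \frac{1}{-202 + L}$
$\left(h + K{\left(-68 \right)}\right) \left(b + 1175\right) = \left(12254 + \frac{1}{-202 - 68}\right) \left(-7756 + 1175\right) = \left(12254 + \frac{1}{-270}\right) \left(-6581\right) = \left(12254 - \frac{1}{270}\right) \left(-6581\right) = \frac{3308579}{270} \left(-6581\right) = - \frac{21773758399}{270}$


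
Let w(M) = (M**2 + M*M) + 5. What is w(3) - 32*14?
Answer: -425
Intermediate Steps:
w(M) = 5 + 2*M**2 (w(M) = (M**2 + M**2) + 5 = 2*M**2 + 5 = 5 + 2*M**2)
w(3) - 32*14 = (5 + 2*3**2) - 32*14 = (5 + 2*9) - 448 = (5 + 18) - 448 = 23 - 448 = -425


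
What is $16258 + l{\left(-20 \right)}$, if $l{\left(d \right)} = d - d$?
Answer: $16258$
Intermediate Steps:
$l{\left(d \right)} = 0$
$16258 + l{\left(-20 \right)} = 16258 + 0 = 16258$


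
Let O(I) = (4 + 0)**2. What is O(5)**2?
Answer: 256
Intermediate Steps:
O(I) = 16 (O(I) = 4**2 = 16)
O(5)**2 = 16**2 = 256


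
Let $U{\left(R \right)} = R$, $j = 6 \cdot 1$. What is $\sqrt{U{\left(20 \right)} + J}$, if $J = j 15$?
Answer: $\sqrt{110} \approx 10.488$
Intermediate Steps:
$j = 6$
$J = 90$ ($J = 6 \cdot 15 = 90$)
$\sqrt{U{\left(20 \right)} + J} = \sqrt{20 + 90} = \sqrt{110}$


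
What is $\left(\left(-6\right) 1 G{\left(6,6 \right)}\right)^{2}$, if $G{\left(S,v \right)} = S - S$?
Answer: $0$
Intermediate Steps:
$G{\left(S,v \right)} = 0$
$\left(\left(-6\right) 1 G{\left(6,6 \right)}\right)^{2} = \left(\left(-6\right) 1 \cdot 0\right)^{2} = \left(\left(-6\right) 0\right)^{2} = 0^{2} = 0$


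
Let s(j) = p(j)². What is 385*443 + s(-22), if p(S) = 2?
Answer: 170559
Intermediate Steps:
s(j) = 4 (s(j) = 2² = 4)
385*443 + s(-22) = 385*443 + 4 = 170555 + 4 = 170559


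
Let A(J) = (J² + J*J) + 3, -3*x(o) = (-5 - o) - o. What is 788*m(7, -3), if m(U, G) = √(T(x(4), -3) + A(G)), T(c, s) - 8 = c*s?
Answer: 3152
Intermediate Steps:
x(o) = 5/3 + 2*o/3 (x(o) = -((-5 - o) - o)/3 = -(-5 - 2*o)/3 = 5/3 + 2*o/3)
A(J) = 3 + 2*J² (A(J) = (J² + J²) + 3 = 2*J² + 3 = 3 + 2*J²)
T(c, s) = 8 + c*s
m(U, G) = √(-2 + 2*G²) (m(U, G) = √((8 + (5/3 + (⅔)*4)*(-3)) + (3 + 2*G²)) = √((8 + (5/3 + 8/3)*(-3)) + (3 + 2*G²)) = √((8 + (13/3)*(-3)) + (3 + 2*G²)) = √((8 - 13) + (3 + 2*G²)) = √(-5 + (3 + 2*G²)) = √(-2 + 2*G²))
788*m(7, -3) = 788*√(-2 + 2*(-3)²) = 788*√(-2 + 2*9) = 788*√(-2 + 18) = 788*√16 = 788*4 = 3152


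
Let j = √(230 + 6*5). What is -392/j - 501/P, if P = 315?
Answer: -167/105 - 196*√65/65 ≈ -25.901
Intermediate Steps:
j = 2*√65 (j = √(230 + 30) = √260 = 2*√65 ≈ 16.125)
-392/j - 501/P = -392*√65/130 - 501/315 = -196*√65/65 - 501*1/315 = -196*√65/65 - 167/105 = -167/105 - 196*√65/65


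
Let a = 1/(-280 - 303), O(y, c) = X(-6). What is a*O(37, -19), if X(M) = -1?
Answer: 1/583 ≈ 0.0017153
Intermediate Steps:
O(y, c) = -1
a = -1/583 (a = 1/(-583) = -1/583 ≈ -0.0017153)
a*O(37, -19) = -1/583*(-1) = 1/583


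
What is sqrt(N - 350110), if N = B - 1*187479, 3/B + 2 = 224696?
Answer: I*sqrt(335079845144562)/24966 ≈ 733.21*I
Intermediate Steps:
B = 1/74898 (B = 3/(-2 + 224696) = 3/224694 = 3*(1/224694) = 1/74898 ≈ 1.3351e-5)
N = -14041802141/74898 (N = 1/74898 - 1*187479 = 1/74898 - 187479 = -14041802141/74898 ≈ -1.8748e+5)
sqrt(N - 350110) = sqrt(-14041802141/74898 - 350110) = sqrt(-40264340921/74898) = I*sqrt(335079845144562)/24966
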